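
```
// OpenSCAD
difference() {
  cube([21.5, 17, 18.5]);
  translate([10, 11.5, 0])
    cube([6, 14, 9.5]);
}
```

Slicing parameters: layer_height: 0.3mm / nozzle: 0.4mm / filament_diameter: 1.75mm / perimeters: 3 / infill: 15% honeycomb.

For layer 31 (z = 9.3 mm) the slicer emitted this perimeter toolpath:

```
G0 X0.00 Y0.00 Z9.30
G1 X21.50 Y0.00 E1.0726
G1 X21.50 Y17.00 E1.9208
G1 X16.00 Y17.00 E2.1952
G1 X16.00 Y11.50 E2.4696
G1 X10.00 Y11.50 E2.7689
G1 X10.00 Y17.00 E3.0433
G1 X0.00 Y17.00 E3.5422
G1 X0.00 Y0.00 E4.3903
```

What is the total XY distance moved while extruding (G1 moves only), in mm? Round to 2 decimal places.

Sum the Euclidean lengths of each G1 segment: total = 88.00 mm.

88.00 mm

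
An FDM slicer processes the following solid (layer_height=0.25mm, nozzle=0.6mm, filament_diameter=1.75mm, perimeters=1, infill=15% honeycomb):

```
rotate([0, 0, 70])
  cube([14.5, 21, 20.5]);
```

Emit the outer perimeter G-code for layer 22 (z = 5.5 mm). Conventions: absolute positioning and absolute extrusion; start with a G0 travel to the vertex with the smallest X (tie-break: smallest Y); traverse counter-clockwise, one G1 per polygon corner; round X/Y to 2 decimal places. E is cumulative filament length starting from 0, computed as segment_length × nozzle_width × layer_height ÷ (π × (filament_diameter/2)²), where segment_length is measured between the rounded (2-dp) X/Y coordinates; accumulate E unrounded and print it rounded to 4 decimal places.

G0 X-19.73 Y7.18 Z5.50
G1 X0.00 Y0.00 E1.3094
G1 X4.96 Y13.63 E2.2139
G1 X-14.77 Y20.81 E3.5233
G1 X-19.73 Y7.18 E4.4278

At z = 5.5 mm: the cube (footprint 14.5×21) is included at this height; (rotated 70° about Z; rotation is an isometry so areas/perimeters/island counts are preserved). The outline is a single polygon with 4 vertices. Extrusion per mm of travel: 0.6 × 0.25 / (π × 0.875²) = 0.062363. Accumulating E over each segment gives final E = 4.4278.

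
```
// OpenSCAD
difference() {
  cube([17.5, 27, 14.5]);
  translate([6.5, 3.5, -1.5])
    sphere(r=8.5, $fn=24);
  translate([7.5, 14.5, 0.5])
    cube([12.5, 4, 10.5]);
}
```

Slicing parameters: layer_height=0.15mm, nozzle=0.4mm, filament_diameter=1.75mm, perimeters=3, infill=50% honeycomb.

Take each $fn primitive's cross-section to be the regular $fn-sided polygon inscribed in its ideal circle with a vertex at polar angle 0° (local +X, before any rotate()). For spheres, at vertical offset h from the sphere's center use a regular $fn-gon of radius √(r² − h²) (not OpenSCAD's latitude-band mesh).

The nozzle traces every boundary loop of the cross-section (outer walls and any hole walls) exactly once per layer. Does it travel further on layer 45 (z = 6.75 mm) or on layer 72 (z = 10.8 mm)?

layer 45 (z = 6.75 mm)

Layer 45 (z = 6.75): the 17.5×27 cube contributes its full rectangle (perimeter 89.00 mm); the r=8.5 sphere at (6.5, 3.5) contributes a regular 24-gon of circumradius √(8.5²−8.25²) = 2.046 (perimeter = 2·24·2.046·sin(180°/24) = 12.82 mm); the 12.5×4 cube at (7.5, 14.5) contributes its full rectangle (perimeter 33.00 mm); After the difference (first − rest): starting from the 17.5×27 cube, the r=8.5 sphere at (6.5, 3.5) lies wholly inside it (removes its full 13.01 mm² and its 12.82 mm outline becomes a hole wall); the 12.5×4 cube at (7.5, 14.5) partially overlaps it — only the 40.00 mm² overlap (of its 50.00 mm²) is removed, clipping the outline — boundary (outer + 1 inner loop) = 121.82 mm. So its perimeter = 121.82 mm. Layer 72 (z = 10.8): the cube (footprint 17.5×27) is included at this height (perimeter 89.00 mm); the sphere at (6.5, 3.5) does not reach this height (|z−center|=12.300 > r=8.5); the cube at (7.5, 14.5) is present — its section is the full 12.5×4 rectangle (perimeter 33.00 mm); Taking the first minus the rest: starting from the 17.5×27 cube, the 12.5×4 cube at (7.5, 14.5) partially overlaps it — only the 40.00 mm² overlap (of its 50.00 mm²) is removed, clipping the outline — boundary = 109.00 mm. So its perimeter = 109.00 mm. Layer 45 is larger (121.82 vs 109.00 mm).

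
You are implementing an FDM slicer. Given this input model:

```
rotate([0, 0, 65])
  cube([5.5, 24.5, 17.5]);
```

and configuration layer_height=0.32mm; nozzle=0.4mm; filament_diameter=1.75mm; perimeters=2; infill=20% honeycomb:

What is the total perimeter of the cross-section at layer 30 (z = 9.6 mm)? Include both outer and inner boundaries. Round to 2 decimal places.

60.00 mm

At z = 9.6 mm: the 5.5×24.5 cube contributes its full rectangle (perimeter 60.00 mm); (rotated 65° about Z; rotation is an isometry so areas/perimeters/island counts are preserved). Overall, the cross-section is a single solid region. Total boundary length (outer) = 60.00 mm.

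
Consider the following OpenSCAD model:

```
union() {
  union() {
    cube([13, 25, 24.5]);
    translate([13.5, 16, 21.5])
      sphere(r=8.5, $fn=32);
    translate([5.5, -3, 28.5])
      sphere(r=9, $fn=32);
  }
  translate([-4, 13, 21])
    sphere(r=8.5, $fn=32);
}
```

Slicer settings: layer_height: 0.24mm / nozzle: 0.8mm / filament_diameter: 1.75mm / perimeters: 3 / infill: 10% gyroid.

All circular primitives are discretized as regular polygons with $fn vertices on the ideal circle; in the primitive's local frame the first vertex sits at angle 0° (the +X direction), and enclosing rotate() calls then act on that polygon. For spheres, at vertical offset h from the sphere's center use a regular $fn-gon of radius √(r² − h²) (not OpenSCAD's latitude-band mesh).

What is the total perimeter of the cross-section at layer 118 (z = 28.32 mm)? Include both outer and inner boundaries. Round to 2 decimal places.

At z = 28.32 mm: the cube is not intersected at this z (z outside [0, 24.5]); the sphere at (13.5, 16): section is a regular 32-gon, circumradius = √(r²−h²) = √(8.5²−6.82²) = 5.073 (perimeter = 2·32·5.073·sin(180°/32) = 31.82 mm); the r=9 sphere at (5.5, -3) contributes a regular 32-gon of circumradius √(9²−0.18²) = 8.998 (perimeter = 2·32·8.998·sin(180°/32) = 56.45 mm); Merging all regions: the 2 present regions are separate (no shared area or edge), so areas and boundary lengths simply add and each stays a separate island — boundary = 88.27 mm; the r=8.5 sphere at (-4, 13) contributes a regular 32-gon of circumradius √(8.5²−7.32²) = 4.321 (perimeter = 2·32·4.321·sin(180°/32) = 27.10 mm); Taking the union: the 2 present regions are separate (no shared area or edge), so areas and boundary lengths simply add and each stays a separate island — boundary = 115.37 mm. Overall, the cross-section has 3 separate islands. Total boundary length (outer) = 115.37 mm.

115.37 mm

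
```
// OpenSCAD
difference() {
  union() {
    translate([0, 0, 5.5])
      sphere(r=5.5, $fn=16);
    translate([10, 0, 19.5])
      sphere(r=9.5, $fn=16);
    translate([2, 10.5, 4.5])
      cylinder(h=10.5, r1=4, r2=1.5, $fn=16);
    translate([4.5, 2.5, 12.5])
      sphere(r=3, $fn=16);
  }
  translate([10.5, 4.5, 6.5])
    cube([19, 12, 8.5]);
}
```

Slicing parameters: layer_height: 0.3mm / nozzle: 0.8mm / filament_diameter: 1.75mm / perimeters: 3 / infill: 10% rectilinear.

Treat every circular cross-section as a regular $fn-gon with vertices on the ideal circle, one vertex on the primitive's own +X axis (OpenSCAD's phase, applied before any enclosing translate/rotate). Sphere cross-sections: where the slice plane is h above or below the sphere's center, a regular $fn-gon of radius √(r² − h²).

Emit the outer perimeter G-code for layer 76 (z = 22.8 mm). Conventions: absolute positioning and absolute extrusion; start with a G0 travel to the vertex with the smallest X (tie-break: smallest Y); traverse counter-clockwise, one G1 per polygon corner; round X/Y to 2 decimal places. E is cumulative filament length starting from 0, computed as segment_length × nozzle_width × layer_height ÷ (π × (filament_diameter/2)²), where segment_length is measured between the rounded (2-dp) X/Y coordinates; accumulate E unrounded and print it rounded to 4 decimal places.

At z = 22.8 mm: the sphere is absent (|z−center|=17.300 > r=5.5); the r=9.5 sphere at (10, 0) slices to a regular 16-gon of circumradius 8.908 (√(r²−h²) with h=3.3 from center); the cone at (2, 10.5) is not intersected at this z (z outside [4.5, 15]); the sphere at (4.5, 2.5) is absent (|z−center|=10.300 > r=3); Merging all regions: only the r=9.5 sphere at (10, 0) is present, so the union is just that shape — 1 connected region; the cube at (10.5, 4.5) is not intersected at this z (z outside [6.5, 15]); Subtracting the remaining from the first: none of the subtracted shapes is present at this height, so that combined region is unchanged — 1 connected region. The outline is a single polygon with 16 vertices. Extrusion per mm of travel: 0.8 × 0.3 / (π × 0.875²) = 0.099780. Accumulating E over each segment gives final E = 5.5497.

G0 X1.09 Y0.00 Z22.80
G1 X1.77 Y-3.41 E0.3470
G1 X3.70 Y-6.30 E0.6937
G1 X6.59 Y-8.23 E1.0405
G1 X10.00 Y-8.91 E1.3874
G1 X13.41 Y-8.23 E1.7344
G1 X16.30 Y-6.30 E2.0811
G1 X18.23 Y-3.41 E2.4279
G1 X18.91 Y0.00 E2.7748
G1 X18.23 Y3.41 E3.1218
G1 X16.30 Y6.30 E3.4685
G1 X13.41 Y8.23 E3.8153
G1 X10.00 Y8.91 E4.1622
G1 X6.59 Y8.23 E4.5092
G1 X3.70 Y6.30 E4.8559
G1 X1.77 Y3.41 E5.2027
G1 X1.09 Y0.00 E5.5497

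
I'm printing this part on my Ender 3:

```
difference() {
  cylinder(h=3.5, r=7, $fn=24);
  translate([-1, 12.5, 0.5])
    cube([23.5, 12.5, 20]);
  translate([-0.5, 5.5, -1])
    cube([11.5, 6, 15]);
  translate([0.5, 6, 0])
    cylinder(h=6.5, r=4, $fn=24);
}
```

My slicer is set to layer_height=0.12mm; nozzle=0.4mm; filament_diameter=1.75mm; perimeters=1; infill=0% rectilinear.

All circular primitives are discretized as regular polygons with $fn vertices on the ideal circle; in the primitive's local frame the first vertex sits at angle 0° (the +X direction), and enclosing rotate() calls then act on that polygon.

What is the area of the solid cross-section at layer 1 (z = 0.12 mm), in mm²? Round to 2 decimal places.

At z = 0.12 mm: the r=7 cylinder gives a regular 24-gon of circumradius 7 (constant along its height) (area = (24/2)·7.000²·sin(360°/24) = 152.19 mm²); the cube at (-1, 12.5) is absent (z outside [0.5, 20.5]); the 11.5×6 cube at (-0.5, 5.5) contributes its full rectangle (area 69.00 mm²); the r=4 cylinder at (0.5, 6) gives a regular 24-gon of circumradius 4 (constant along its height) (area = (24/2)·4.000²·sin(360°/24) = 49.69 mm²); After the difference (first − rest): starting from the r=7 cylinder (152.19 mm²), the 11.5×6 cube at (-0.5, 5.5) partially overlaps it — only the 4.98 mm² overlap (of its 69.00 mm²) is removed, clipping the outline; the r=4 cylinder at (0.5, 6) partially overlaps it — only the 24.16 mm² overlap (of its 49.69 mm²) is removed, clipping the outline — area = 123.05 mm². Overall, the cross-section is a single solid region. Net area = 123.05 mm².

123.05 mm²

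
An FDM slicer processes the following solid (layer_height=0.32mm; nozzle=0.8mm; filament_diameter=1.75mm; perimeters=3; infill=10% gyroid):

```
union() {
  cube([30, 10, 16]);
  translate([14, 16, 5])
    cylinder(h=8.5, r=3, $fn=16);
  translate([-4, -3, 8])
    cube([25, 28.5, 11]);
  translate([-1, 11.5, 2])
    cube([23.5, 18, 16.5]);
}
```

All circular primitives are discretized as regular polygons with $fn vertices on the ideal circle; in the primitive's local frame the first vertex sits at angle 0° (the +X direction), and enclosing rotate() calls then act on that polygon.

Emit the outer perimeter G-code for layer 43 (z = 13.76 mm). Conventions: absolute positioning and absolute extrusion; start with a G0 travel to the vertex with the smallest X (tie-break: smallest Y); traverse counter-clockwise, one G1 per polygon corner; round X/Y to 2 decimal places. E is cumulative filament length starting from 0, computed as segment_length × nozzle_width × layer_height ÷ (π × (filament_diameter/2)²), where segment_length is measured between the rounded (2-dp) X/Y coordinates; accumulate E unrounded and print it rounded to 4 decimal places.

At z = 13.76 mm: the cube (footprint 30×10) is included at this height; the cylinder at (14, 16) is not intersected at this z (z outside [5, 13.5]); the 25×28.5 cube at (-4, -3) contributes its full rectangle; the 23.5×18 cube at (-1, 11.5) contributes its full rectangle; Taking the union: the regions partially overlap (shared area 518.00 mm²), so overlapping operands fuse into one piece — 1 connected region. The outline is a single polygon with 12 vertices. Extrusion per mm of travel: 0.8 × 0.32 / (π × 0.875²) = 0.106432. Accumulating E over each segment gives final E = 14.4748.

G0 X-4.00 Y-3.00 Z13.76
G1 X21.00 Y-3.00 E2.6608
G1 X21.00 Y0.00 E2.9801
G1 X30.00 Y0.00 E3.9380
G1 X30.00 Y10.00 E5.0023
G1 X21.00 Y10.00 E5.9602
G1 X21.00 Y11.50 E6.1199
G1 X22.50 Y11.50 E6.2795
G1 X22.50 Y29.50 E8.1953
G1 X-1.00 Y29.50 E10.6965
G1 X-1.00 Y25.50 E11.1222
G1 X-4.00 Y25.50 E11.4415
G1 X-4.00 Y-3.00 E14.4748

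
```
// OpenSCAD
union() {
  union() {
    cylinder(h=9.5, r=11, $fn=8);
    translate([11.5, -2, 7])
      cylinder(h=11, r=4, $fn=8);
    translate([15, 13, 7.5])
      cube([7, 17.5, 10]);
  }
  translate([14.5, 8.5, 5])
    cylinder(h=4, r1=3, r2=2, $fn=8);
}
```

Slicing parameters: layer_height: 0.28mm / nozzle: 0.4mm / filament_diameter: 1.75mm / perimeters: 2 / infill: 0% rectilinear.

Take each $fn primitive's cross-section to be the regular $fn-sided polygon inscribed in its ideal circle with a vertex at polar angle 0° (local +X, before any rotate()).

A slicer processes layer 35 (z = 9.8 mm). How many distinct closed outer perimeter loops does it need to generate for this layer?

At z = 9.8 mm: the cylinder is not intersected at this z (z outside [0, 9.5]); the r=4 cylinder at (11.5, -2) contributes a regular 8-gon of circumradius 4; the cube at (15, 13) is present — its section is the full 7×17.5 rectangle; Combining (union): the 2 present regions are separate (no shared area or edge), so areas and boundary lengths simply add and each stays a separate island — 2 connected regions; the cone at (14.5, 8.5) is not intersected at this z (z outside [5, 9]); Combining (union): only the result so far is present, so the union is just that shape — 2 connected regions. The result has 2 disconnected regions.

2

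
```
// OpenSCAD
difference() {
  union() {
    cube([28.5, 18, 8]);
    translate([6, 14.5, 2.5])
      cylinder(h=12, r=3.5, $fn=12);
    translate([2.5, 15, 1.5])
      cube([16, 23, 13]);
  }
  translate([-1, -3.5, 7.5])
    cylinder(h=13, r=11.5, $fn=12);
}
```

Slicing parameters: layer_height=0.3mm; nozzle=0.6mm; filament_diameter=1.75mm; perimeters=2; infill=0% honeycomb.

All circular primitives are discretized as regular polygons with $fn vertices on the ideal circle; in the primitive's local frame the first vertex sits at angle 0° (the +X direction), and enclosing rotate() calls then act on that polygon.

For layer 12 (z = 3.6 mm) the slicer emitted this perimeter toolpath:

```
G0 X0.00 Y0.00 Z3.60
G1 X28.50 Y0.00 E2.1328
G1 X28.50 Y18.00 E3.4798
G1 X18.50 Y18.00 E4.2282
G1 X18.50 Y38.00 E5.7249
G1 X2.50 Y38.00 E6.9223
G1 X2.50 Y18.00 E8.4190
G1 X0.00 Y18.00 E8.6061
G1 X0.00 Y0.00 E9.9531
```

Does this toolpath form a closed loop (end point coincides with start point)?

Start point (G0): (0.00, 0.00). End point (last G1): the path returns to the start — closed.

yes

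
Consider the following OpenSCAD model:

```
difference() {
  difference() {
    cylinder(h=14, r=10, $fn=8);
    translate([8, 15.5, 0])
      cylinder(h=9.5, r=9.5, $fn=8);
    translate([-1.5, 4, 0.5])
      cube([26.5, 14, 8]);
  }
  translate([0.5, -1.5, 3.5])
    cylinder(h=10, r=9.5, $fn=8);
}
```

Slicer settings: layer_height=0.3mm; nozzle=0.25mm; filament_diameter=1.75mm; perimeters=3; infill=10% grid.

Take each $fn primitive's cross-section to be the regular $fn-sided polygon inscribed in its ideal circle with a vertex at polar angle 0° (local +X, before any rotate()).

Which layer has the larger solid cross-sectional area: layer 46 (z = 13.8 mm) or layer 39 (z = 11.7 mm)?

layer 46 (z = 13.8 mm)

Layer 46 (z = 13.8): the cylinder: section is a regular 8-gon, circumradius r=10 (area = (8/2)·10.000²·sin(360°/8) = 282.84 mm²); the cylinder at (8, 15.5) is not intersected at this z (z outside [0, 9.5]); the cube at (-1.5, 4) is not intersected at this z (z outside [0.5, 8.5]); After the difference (first − rest): none of the subtracted shapes is present at this height, so the r=10 cylinder is unchanged — area = 282.84 mm²; the cylinder at (0.5, -1.5) is not intersected at this z (z outside [3.5, 13.5]); Taking the first minus the rest: none of the subtracted shapes is present at this height, so that combined region is unchanged — area = 282.84 mm². So its area = 282.84 mm². Layer 39 (z = 11.7): the cylinder: section is a regular 8-gon, circumradius r=10 (area = (8/2)·10.000²·sin(360°/8) = 282.84 mm²); the cylinder at (8, 15.5) is not intersected at this z (z outside [0, 9.5]); the cube at (-1.5, 4) does not reach this height (z outside [0.5, 8.5]); After the difference (first − rest): none of the subtracted shapes is present at this height, so the r=10 cylinder is unchanged — area = 282.84 mm²; the r=9.5 cylinder at (0.5, -1.5) gives a regular 8-gon of circumradius 9.5 (constant along its height) (area = (8/2)·9.500²·sin(360°/8) = 255.27 mm²); After the difference (first − rest): starting from that combined region (282.84 mm²), the r=9.5 cylinder at (0.5, -1.5) partially overlaps it — only the 237.61 mm² overlap (of its 255.27 mm²) is removed, clipping the outline — area = 45.24 mm². So its area = 45.24 mm². Layer 46 is larger (282.84 vs 45.24 mm²).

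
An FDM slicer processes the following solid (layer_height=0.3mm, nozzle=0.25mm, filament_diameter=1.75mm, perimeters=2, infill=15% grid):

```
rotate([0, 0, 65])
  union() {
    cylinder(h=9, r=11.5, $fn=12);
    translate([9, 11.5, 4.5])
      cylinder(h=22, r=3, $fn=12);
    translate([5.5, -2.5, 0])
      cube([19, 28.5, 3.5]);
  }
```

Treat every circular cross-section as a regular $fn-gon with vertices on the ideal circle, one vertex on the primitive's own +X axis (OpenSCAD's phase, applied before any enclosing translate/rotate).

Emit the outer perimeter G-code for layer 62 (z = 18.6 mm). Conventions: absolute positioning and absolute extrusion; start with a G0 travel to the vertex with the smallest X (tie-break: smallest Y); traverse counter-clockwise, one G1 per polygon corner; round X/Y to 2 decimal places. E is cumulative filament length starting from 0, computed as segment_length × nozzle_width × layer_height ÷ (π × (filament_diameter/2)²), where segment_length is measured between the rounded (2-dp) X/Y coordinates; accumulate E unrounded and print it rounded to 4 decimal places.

At z = 18.6 mm: the cylinder does not reach this height (z outside [0, 9]); the cylinder at (9, 11.5): section is a regular 12-gon, circumradius r=3; the cube at (5.5, -2.5) is not intersected at this z (z outside [0, 3.5]); Combining (union): only the r=3 cylinder at (9, 11.5) is present, so the union is just that shape — 1 connected region; (rotated 65° about Z; rotation is an isometry so areas/perimeters/island counts are preserved). The outline is a single polygon with 12 vertices. Extrusion per mm of travel: 0.25 × 0.3 / (π × 0.875²) = 0.031181. Accumulating E over each segment gives final E = 0.5812.

G0 X-9.61 Y12.76 Z18.60
G1 X-9.08 Y11.30 E0.0484
G1 X-7.89 Y10.30 E0.0969
G1 X-6.36 Y10.03 E0.1453
G1 X-4.90 Y10.56 E0.1938
G1 X-3.90 Y11.75 E0.2422
G1 X-3.63 Y13.28 E0.2907
G1 X-4.16 Y14.74 E0.3391
G1 X-5.35 Y15.74 E0.3876
G1 X-6.88 Y16.01 E0.4360
G1 X-8.34 Y15.47 E0.4846
G1 X-9.34 Y14.28 E0.5330
G1 X-9.61 Y12.76 E0.5812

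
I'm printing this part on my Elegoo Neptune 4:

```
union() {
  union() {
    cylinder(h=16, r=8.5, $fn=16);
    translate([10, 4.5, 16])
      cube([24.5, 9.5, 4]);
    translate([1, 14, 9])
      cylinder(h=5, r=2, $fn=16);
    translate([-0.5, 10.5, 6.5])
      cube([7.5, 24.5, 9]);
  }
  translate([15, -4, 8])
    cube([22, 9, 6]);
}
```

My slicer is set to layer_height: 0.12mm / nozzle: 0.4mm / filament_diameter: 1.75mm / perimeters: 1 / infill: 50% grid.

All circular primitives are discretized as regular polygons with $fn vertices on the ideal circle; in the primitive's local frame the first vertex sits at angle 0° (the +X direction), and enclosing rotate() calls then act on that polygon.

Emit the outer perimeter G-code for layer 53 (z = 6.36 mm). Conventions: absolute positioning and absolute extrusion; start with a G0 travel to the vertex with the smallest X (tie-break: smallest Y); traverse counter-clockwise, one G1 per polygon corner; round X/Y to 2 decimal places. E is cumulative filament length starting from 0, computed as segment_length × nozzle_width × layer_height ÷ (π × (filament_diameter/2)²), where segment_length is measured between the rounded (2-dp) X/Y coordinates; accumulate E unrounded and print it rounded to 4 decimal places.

At z = 6.36 mm: the r=8.5 cylinder contributes a regular 16-gon of circumradius 8.5; the cube at (10, 4.5) does not reach this height (z outside [16, 20]); the cylinder at (1, 14) is not intersected at this z (z outside [9, 14]); the cube at (-0.5, 10.5) is not intersected at this z (z outside [6.5, 15.5]); Combining (union): only the r=8.5 cylinder is present, so the union is just that shape — 1 connected region; the cube at (15, -4) is absent (z outside [8, 14]); Merging all regions: only that combined region is present, so the union is just that shape — 1 connected region. The outline is a single polygon with 16 vertices. Extrusion per mm of travel: 0.4 × 0.12 / (π × 0.875²) = 0.019956. Accumulating E over each segment gives final E = 1.0587.

G0 X-8.50 Y0.00 Z6.36
G1 X-7.85 Y-3.25 E0.0661
G1 X-6.01 Y-6.01 E0.1323
G1 X-3.25 Y-7.85 E0.1985
G1 X0.00 Y-8.50 E0.2647
G1 X3.25 Y-7.85 E0.3308
G1 X6.01 Y-6.01 E0.3970
G1 X7.85 Y-3.25 E0.4632
G1 X8.50 Y0.00 E0.5294
G1 X7.85 Y3.25 E0.5955
G1 X6.01 Y6.01 E0.6617
G1 X3.25 Y7.85 E0.7279
G1 X0.00 Y8.50 E0.7940
G1 X-3.25 Y7.85 E0.8602
G1 X-6.01 Y6.01 E0.9264
G1 X-7.85 Y3.25 E0.9926
G1 X-8.50 Y0.00 E1.0587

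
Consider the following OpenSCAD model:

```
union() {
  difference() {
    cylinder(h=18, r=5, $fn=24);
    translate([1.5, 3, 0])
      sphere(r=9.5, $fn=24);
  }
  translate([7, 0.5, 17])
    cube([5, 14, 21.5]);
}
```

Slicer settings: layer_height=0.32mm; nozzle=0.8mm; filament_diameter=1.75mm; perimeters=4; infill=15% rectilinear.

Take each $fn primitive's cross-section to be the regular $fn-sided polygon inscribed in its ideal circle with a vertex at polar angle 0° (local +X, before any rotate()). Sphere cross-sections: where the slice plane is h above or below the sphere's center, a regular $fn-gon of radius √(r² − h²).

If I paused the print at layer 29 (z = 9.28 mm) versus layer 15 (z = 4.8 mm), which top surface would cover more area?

Layer 29 (z = 9.28): the r=5 cylinder contributes a regular 24-gon of circumradius 5 (area = (24/2)·5.000²·sin(360°/24) = 77.65 mm²); the sphere at (1.5, 3): section is a regular 24-gon, circumradius = √(r²−h²) = √(9.5²−9.28²) = 2.033 (area = (24/2)·2.033²·sin(360°/24) = 12.83 mm²); Taking the first minus the rest: starting from the r=5 cylinder (77.65 mm²), the r=9.5 sphere at (1.5, 3) partially overlaps it — only the 12.01 mm² overlap (of its 12.83 mm²) is removed, clipping the outline — area = 65.64 mm²; the cube at (7, 0.5) does not reach this height (z outside [17, 38.5]); Taking the union: only the result so far is present, so the union is just that shape — area = 65.64 mm². So its area = 65.64 mm². Layer 15 (z = 4.8): the r=5 cylinder contributes a regular 24-gon of circumradius 5 (area = (24/2)·5.000²·sin(360°/24) = 77.65 mm²); the r=9.5 sphere at (1.5, 3) contributes a regular 24-gon of circumradius √(9.5²−4.8²) = 8.198 (area = (24/2)·8.198²·sin(360°/24) = 208.74 mm²); Subtracting the remaining from the first: starting from the r=5 cylinder (77.65 mm²), the r=9.5 sphere at (1.5, 3) partially overlaps it — only the 77.17 mm² overlap (of its 208.74 mm²) is removed, clipping the outline — area = 0.48 mm²; the cube at (7, 0.5) is absent (z outside [17, 38.5]); Taking the union: only the result so far is present, so the union is just that shape — area = 0.48 mm². So its area = 0.48 mm². Layer 29 is larger (65.64 vs 0.48 mm²).

layer 29 (z = 9.28 mm)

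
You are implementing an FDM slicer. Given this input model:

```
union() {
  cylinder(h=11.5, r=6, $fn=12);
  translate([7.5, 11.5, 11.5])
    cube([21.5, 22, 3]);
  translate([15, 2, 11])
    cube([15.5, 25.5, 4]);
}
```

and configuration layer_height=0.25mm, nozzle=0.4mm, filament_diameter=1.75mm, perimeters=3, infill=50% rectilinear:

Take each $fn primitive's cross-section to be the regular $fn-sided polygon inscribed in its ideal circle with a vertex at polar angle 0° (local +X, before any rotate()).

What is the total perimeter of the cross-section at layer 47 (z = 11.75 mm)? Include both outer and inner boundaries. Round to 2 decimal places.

At z = 11.75 mm: the cylinder is absent (z outside [0, 11.5]); the cube at (7.5, 11.5) (footprint 21.5×22) is included at this height (perimeter 87.00 mm); the cube at (15, 2) is present — its section is the full 15.5×25.5 rectangle (perimeter 82.00 mm); Merging all regions: the regions partially overlap (shared area 224.00 mm²), so the edge portions inside another operand are dropped and the merged outline is re-measured after clipping — boundary = 109.00 mm. Overall, the cross-section is a single solid region. Total boundary length (outer) = 109.00 mm.

109.00 mm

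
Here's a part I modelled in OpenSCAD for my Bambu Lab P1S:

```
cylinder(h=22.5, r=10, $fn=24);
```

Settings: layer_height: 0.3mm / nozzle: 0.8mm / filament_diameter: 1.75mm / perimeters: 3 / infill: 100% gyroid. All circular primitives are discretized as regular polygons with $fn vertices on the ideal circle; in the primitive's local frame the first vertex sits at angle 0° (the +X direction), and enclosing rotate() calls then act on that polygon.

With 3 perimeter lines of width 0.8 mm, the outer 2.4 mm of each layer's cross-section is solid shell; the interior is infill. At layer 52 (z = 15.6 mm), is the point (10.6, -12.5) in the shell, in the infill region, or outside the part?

At z = 15.6 mm: the cylinder: section is a regular 24-gon, circumradius r=10. Overall, the cross-section is a single solid region. The nearest boundary edge runs (5.00, -8.66)→(7.07, -7.07); distance from the point to it = 6.46 mm. The point is not inside any of the regions above, so it lies outside the cross-section (6.46 mm from the nearest boundary).

outside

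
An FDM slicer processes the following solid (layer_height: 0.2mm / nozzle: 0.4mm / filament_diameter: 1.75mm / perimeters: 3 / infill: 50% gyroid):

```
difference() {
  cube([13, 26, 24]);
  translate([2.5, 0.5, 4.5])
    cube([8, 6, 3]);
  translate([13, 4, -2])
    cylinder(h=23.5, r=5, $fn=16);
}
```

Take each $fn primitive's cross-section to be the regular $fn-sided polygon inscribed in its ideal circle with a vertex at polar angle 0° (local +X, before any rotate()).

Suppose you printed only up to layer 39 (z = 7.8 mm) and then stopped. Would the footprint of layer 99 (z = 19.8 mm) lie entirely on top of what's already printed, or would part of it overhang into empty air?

entirely on top

Compare the two slices. At z = 7.8: the cube is present — its section is the full 13×26 rectangle (area 338.00 mm²); the cube at (2.5, 0.5) is not intersected at this z (z outside [4.5, 7.5]); the cylinder at (13, 4): section is a regular 16-gon, circumradius r=5 (area = (16/2)·5.000²·sin(360°/16) = 76.54 mm²); Taking the first minus the rest: starting from the 13×26 cube (338.00 mm²), the r=5 cylinder at (13, 4) partially overlaps it — only the 36.43 mm² overlap (of its 76.54 mm²) is removed, clipping the outline — area = 301.57 mm². At z = 19.8: the 13×26 cube contributes its full rectangle (area 338.00 mm²); the cube at (2.5, 0.5) is not intersected at this z (z outside [4.5, 7.5]); the cylinder at (13, 4): section is a regular 16-gon, circumradius r=5 (area = (16/2)·5.000²·sin(360°/16) = 76.54 mm²); Taking the first minus the rest: starting from the 13×26 cube (338.00 mm²), the r=5 cylinder at (13, 4) partially overlaps it — only the 36.43 mm² overlap (of its 76.54 mm²) is removed, clipping the outline — area = 301.57 mm². Checking containment: the cross-section at z = 19.8 is a subset of the cross-section at z = 7.8.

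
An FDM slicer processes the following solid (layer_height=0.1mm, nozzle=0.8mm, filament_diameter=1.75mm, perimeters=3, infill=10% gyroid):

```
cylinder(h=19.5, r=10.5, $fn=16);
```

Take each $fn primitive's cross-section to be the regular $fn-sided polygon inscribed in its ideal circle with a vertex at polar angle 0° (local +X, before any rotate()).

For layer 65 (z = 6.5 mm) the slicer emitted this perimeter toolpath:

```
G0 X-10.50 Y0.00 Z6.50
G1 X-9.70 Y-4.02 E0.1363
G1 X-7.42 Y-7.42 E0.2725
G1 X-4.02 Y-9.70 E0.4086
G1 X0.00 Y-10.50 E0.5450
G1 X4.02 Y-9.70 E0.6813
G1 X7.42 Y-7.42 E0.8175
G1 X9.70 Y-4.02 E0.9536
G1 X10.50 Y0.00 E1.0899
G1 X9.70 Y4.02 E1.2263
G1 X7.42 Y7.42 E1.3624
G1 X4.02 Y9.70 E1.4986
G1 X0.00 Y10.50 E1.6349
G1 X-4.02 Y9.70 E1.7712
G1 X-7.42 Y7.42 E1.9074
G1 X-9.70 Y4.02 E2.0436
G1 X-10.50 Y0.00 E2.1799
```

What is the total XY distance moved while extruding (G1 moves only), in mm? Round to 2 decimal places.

Sum the Euclidean lengths of each G1 segment: total = 65.54 mm.

65.54 mm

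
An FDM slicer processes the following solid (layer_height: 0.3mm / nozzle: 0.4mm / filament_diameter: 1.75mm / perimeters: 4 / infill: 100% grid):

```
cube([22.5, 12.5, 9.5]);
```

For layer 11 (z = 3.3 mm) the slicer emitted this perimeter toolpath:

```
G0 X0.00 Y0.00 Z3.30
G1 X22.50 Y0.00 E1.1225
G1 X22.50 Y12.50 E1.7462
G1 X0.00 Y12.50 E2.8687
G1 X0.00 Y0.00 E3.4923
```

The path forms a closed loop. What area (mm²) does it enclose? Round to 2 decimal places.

281.25 mm²

Apply the shoelace formula to the sequence of (X, Y) vertices; enclosed area = 281.25 mm².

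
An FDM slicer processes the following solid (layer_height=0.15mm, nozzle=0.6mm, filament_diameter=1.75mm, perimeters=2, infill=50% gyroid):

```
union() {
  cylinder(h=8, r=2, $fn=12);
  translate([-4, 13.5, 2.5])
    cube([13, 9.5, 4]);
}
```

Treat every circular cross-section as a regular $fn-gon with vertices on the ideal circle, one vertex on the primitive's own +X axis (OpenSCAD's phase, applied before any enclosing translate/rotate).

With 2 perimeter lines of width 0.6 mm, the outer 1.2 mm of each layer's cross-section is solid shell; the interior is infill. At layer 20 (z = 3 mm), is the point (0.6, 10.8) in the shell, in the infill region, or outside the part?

At z = 3 mm: the r=2 cylinder gives a regular 12-gon of circumradius 2 (constant along its height); the cube at (-4, 13.5) is present — its section is the full 13×9.5 rectangle; Combining (union): the 2 present regions are separate (no shared area or edge), so areas and boundary lengths simply add and each stays a separate island — 2 connected regions. Overall, the cross-section has 2 separate islands. The nearest boundary edge runs (9.00, 13.50)→(-4.00, 13.50); distance from the point to it = 2.70 mm. The point is not inside any of the regions above, so it lies outside the cross-section (2.70 mm from the nearest boundary).

outside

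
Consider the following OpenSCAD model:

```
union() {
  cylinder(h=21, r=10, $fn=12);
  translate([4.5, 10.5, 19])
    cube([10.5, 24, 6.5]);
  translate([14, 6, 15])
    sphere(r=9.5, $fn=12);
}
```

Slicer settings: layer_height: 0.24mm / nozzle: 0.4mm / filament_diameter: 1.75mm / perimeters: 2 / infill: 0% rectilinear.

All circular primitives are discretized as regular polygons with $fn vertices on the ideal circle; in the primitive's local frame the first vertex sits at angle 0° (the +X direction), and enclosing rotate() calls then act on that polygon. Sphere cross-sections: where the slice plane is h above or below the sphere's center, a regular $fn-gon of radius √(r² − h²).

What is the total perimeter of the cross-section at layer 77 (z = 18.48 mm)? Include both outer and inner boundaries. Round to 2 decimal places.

At z = 18.48 mm: the cylinder: section is a regular 12-gon, circumradius r=10 (perimeter = 2·12·10.000·sin(180°/12) = 62.12 mm); the cube at (4.5, 10.5) is not intersected at this z (z outside [19, 25.5]); the r=9.5 sphere at (14, 6) contributes a regular 12-gon of circumradius √(9.5²−3.48²) = 8.840 (perimeter = 2·12·8.840·sin(180°/12) = 54.91 mm); Taking the union: the regions partially overlap (shared area 22.27 mm²), so the edge portions inside another operand are dropped and the merged outline is re-measured after clipping — boundary = 94.79 mm. Overall, the cross-section is a single solid region. Total boundary length (outer) = 94.79 mm.

94.79 mm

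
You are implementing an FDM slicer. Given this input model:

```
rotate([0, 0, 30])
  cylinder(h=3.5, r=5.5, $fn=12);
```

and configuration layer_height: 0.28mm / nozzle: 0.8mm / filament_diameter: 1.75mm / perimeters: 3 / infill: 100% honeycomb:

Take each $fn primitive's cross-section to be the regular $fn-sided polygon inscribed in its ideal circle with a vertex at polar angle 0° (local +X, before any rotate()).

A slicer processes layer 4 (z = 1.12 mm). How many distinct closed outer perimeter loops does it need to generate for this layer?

At z = 1.12 mm: the r=5.5 cylinder contributes a regular 12-gon of circumradius 5.5; (whole slice rotated 30° about Z — lengths, areas and connectivity unchanged). The result has 1 disconnected region.

1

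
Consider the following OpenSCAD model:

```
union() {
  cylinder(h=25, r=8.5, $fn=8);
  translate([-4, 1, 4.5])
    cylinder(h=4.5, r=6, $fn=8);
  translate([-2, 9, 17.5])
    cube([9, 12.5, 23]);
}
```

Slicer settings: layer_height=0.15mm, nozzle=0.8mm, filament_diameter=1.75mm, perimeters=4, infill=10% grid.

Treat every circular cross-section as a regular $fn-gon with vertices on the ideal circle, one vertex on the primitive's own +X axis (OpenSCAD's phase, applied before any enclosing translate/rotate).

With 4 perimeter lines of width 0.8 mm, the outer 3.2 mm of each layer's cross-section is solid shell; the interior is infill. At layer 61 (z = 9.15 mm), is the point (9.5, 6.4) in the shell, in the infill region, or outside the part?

outside

At z = 9.15 mm: the r=8.5 cylinder gives a regular 8-gon of circumradius 8.5 (constant along its height); the cylinder at (-4, 1) is absent (z outside [4.5, 9]); the cube at (-2, 9) is absent (z outside [17.5, 40.5]); Merging all regions: only the r=8.5 cylinder is present, so the union is just that shape — 1 connected region. Overall, the cross-section is a single solid region. The nearest boundary edge runs (8.50, 0.00)→(6.01, 6.01); distance from the point to it = 3.37 mm. The point is not inside any of the regions above, so it lies outside the cross-section (3.37 mm from the nearest boundary).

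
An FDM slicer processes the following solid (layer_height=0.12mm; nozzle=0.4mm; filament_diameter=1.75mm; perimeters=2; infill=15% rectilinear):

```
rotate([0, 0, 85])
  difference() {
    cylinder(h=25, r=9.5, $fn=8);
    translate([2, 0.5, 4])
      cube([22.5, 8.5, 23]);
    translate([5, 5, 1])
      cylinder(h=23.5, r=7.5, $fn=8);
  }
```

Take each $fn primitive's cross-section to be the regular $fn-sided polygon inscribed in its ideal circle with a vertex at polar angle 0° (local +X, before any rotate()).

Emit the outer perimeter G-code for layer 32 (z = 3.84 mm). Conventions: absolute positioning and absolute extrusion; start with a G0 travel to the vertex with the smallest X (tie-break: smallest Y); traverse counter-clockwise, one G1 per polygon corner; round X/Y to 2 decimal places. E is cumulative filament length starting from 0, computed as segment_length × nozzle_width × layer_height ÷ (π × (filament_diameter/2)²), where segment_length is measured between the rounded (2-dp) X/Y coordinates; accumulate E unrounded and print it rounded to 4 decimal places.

At z = 3.84 mm: the r=9.5 cylinder gives a regular 8-gon of circumradius 9.5 (constant along its height); the cube at (2, 0.5) is absent (z outside [4, 27]); the cylinder at (5, 5): section is a regular 8-gon, circumradius r=7.5; Subtracting the remaining from the first: starting from the r=9.5 cylinder, the r=7.5 cylinder at (5, 5) partially overlaps it — only the 92.50 mm² overlap (of its 159.10 mm²) is removed, clipping the outline — 1 connected region; (whole slice rotated 85° about Z — lengths, areas and connectivity unchanged). The outline is a single polygon with 10 vertices. Extrusion per mm of travel: 0.4 × 0.12 / (π × 0.875²) = 0.019956. Accumulating E over each segment gives final E = 1.2473.

G0 X-9.21 Y0.04 Z3.84
G1 X-7.28 Y-6.11 E0.1286
G1 X-0.83 Y-9.46 E0.2737
G1 X6.11 Y-7.28 E0.4188
G1 X9.46 Y-0.83 E0.5639
G1 X7.28 Y6.11 E0.7091
G1 X1.57 Y9.08 E0.8375
G1 X2.93 Y4.76 E0.9279
G1 X0.28 Y-0.33 E1.0424
G1 X-5.20 Y-2.05 E1.1570
G1 X-9.21 Y0.04 E1.2473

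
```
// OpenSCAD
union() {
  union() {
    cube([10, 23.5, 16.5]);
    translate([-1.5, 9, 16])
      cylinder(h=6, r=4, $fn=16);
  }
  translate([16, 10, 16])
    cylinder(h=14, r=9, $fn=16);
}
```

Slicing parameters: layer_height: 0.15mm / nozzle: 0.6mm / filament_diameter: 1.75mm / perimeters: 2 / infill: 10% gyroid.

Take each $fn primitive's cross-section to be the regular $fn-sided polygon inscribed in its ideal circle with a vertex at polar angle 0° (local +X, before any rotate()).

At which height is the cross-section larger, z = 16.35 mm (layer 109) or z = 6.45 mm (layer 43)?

Layer 109 (z = 16.35): the 10×23.5 cube contributes its full rectangle (area 235.00 mm²); the r=4 cylinder at (-1.5, 9) gives a regular 16-gon of circumradius 4 (constant along its height) (area = (16/2)·4.000²·sin(360°/16) = 48.98 mm²); Combining (union): the regions partially overlap — summed areas 283.98 mm² minus the doubly-counted overlap 12.94 mm² gives 271.04 mm² — area = 271.04 mm²; the r=9 cylinder at (16, 10) contributes a regular 16-gon of circumradius 9 (area = (16/2)·9.000²·sin(360°/16) = 247.98 mm²); Merging all regions: the regions partially overlap — summed areas 519.02 mm² minus the doubly-counted overlap 26.22 mm² gives 492.81 mm² — area = 492.81 mm². So its area = 492.81 mm². Layer 43 (z = 6.45): the cube (footprint 10×23.5) is included at this height (area 235.00 mm²); the cylinder at (-1.5, 9) is absent (z outside [16, 22]); Taking the union: only the 10×23.5 cube is present, so the union is just that shape — area = 235.00 mm²; the cylinder at (16, 10) is not intersected at this z (z outside [16, 30]); Taking the union: only that combined region is present, so the union is just that shape — area = 235.00 mm². So its area = 235.00 mm². Layer 109 is larger (492.81 vs 235.00 mm²).

layer 109 (z = 16.35 mm)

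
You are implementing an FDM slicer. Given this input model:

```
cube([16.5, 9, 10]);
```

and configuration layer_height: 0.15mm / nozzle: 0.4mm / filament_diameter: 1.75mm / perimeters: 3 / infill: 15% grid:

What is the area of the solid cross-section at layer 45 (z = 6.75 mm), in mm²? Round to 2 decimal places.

At z = 6.75 mm: the cube is present — its section is the full 16.5×9 rectangle (area 148.50 mm²). Overall, the cross-section is a single solid region. Net area = 148.50 mm².

148.50 mm²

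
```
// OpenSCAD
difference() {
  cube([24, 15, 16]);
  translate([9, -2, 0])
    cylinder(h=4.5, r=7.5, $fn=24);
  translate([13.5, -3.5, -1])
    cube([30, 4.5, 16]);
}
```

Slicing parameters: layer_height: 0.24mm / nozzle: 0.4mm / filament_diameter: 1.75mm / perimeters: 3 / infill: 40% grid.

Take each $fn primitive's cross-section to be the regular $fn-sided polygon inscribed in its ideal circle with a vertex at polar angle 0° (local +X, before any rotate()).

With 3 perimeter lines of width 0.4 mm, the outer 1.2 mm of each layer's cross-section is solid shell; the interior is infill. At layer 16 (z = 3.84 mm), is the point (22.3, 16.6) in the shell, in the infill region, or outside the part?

outside

At z = 3.84 mm: the cube (footprint 24×15) is included at this height; the cylinder at (9, -2): section is a regular 24-gon, circumradius r=7.5; the 30×4.5 cube at (13.5, -3.5) contributes its full rectangle; Subtracting the remaining from the first: starting from the 24×15 cube, the r=7.5 cylinder at (9, -2) partially overlaps it — only the 57.88 mm² overlap (of its 174.70 mm²) is removed, clipping the outline; the 30×4.5 cube at (13.5, -3.5) partially overlaps it — only the 7.99 mm² overlap (of its 135.00 mm²) is removed, clipping the outline — 1 connected region. Overall, the cross-section is a single solid region. The nearest boundary edge runs (0.00, 15.00)→(24.00, 15.00); distance from the point to it = 1.60 mm. The point is not inside any of the regions above, so it lies outside the cross-section (1.60 mm from the nearest boundary).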